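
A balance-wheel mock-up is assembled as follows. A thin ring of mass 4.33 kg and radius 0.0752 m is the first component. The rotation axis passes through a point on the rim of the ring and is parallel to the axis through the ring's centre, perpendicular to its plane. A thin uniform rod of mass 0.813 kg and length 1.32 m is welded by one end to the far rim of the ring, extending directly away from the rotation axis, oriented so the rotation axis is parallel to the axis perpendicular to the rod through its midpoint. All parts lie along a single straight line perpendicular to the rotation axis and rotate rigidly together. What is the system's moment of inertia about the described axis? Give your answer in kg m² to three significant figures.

Thin ring: I_cm = MR² = (4.33)(0.0752)² = 0.024486 kg m²; centre at d = 0.0752 m, so I = I_cm + Md² gives I = 0.024486 + (4.33)(0.0752)² = 0.048973 kg m².
Thin rod: I_cm = (1/12)ML² = (1/12)(0.813)(1.32)² = 0.11805 kg m²; centre at d = 0.0752 + 0.0752 + 0.66 = 0.8104 m, so I = I_cm + Md² gives I = 0.11805 + (0.813)(0.8104)² = 0.65198 kg m².
Total I = 0.048973 + 0.65198 = 0.70096 kg m².

0.701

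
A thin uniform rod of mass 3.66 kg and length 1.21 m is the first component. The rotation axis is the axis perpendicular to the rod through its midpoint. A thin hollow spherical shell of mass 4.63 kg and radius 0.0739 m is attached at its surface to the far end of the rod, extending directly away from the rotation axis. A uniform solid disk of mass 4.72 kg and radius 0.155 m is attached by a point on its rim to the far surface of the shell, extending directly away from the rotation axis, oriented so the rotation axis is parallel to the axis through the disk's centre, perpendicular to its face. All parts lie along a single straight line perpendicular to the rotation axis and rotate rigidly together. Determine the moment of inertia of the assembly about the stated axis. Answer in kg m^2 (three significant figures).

Thin rod: I_cm = (1/12)ML² = (1/12)(3.66)(1.21)² = 0.44655 kg m^2; axis through the centre, so I = 0.44655 kg m^2.
Spherical shell: I_cm = (2/3)MR² = (2/3)(4.63)(0.0739)² = 0.016857 kg m^2; centre at d = 0.605 + 0.0739 = 0.6789 m, so the parallel axis theorem gives I = 0.016857 + (4.63)(0.6789)² = 2.1508 kg m^2.
Solid disk: I_cm = (1/2)MR² = (1/2)(4.72)(0.155)² = 0.056699 kg m^2; centre at d = 0.605 + 0.0739 + 0.0739 + 0.155 = 0.9078 m, so the parallel axis theorem gives I = 0.056699 + (4.72)(0.9078)² = 3.9465 kg m^2.
Total I = 0.44655 + 2.1508 + 3.9465 = 6.5439 kg m^2.

6.54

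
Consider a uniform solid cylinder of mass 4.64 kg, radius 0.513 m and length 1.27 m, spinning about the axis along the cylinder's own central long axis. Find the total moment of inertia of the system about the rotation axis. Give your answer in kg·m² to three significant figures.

I_cm = (1/2)MR² = (1/2)(4.64)(0.513)² = 0.61055 kg·m²; axis through the centre, so I = 0.61055 kg·m².

0.611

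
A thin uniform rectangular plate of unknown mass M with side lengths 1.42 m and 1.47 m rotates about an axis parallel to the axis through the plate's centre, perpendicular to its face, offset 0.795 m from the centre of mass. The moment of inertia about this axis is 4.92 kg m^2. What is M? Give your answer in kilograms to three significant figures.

I = I_cm + Md² = (1/12)M(a²+b²) + Md² = M·[0.0833333·[(1.42)² + (1.47)²] + (0.795)²] = M·0.98013.
So M = 4.92 / 0.98013 = 5.0197 kg.

5.02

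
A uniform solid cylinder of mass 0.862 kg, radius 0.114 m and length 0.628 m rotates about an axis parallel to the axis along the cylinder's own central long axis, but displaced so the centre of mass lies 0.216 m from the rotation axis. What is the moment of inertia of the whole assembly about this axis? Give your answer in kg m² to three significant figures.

0.0458

I_cm = (1/2)MR² = (1/2)(0.862)(0.114)² = 0.0056013 kg m²; centre at d = 0.216 m, so the parallel axis theorem gives I = 0.0056013 + (0.862)(0.216)² = 0.045819 kg m².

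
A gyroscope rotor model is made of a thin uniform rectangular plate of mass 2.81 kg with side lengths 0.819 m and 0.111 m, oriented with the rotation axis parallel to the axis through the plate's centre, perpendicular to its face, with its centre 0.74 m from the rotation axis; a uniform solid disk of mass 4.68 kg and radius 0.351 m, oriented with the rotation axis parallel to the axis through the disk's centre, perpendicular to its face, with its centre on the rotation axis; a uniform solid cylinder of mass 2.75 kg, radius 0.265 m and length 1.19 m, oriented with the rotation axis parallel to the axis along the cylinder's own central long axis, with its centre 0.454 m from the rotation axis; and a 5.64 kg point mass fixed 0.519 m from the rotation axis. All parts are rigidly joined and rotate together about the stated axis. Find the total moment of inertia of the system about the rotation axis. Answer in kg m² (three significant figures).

4.17

Rectangular plate: I_cm = (1/12)M(a²+b²) = (1/12)(2.81)[(0.819)² + (0.111)²] = 0.15996 kg m²; centre at d = 0.74 m, so the parallel axis theorem gives I = 0.15996 + (2.81)(0.74)² = 1.6987 kg m².
Solid disk: I_cm = (1/2)MR² = (1/2)(4.68)(0.351)² = 0.28829 kg m²; axis through the centre, so I = 0.28829 kg m².
Solid cylinder: I_cm = (1/2)MR² = (1/2)(2.75)(0.265)² = 0.096559 kg m²; centre at d = 0.454 m, so the parallel axis theorem gives I = 0.096559 + (2.75)(0.454)² = 0.66338 kg m².
Point mass: I_cm = 0; centre at d = 0.519 m, so the parallel axis theorem gives I = 0 + (5.64)(0.519)² = 1.5192 kg m².
Total I = 1.6987 + 0.28829 + 0.66338 + 1.5192 = 4.1696 kg m².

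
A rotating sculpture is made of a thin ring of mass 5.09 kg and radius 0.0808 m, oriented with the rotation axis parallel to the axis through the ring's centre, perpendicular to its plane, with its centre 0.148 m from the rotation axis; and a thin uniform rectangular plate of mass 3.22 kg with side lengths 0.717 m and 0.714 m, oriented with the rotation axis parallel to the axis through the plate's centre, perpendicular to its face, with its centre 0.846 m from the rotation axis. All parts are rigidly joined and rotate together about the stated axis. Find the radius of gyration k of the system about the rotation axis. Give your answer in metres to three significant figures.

Thin ring: I_cm = MR² = (5.09)(0.0808)² = 0.033231 kg m^2; centre at d = 0.148 m, so the parallel axis theorem gives I = 0.033231 + (5.09)(0.148)² = 0.14472 kg m^2.
Rectangular plate: I_cm = (1/12)M(a²+b²) = (1/12)(3.22)[(0.717)² + (0.714)²] = 0.27474 kg m^2; centre at d = 0.846 m, so the parallel axis theorem gives I = 0.27474 + (3.22)(0.846)² = 2.5793 kg m^2.
Total I = 2.7241 kg m^2; total mass M = 8.31 kg.
k = √(I/M) = √(2.7241/8.31) = 0.57254 m.

0.573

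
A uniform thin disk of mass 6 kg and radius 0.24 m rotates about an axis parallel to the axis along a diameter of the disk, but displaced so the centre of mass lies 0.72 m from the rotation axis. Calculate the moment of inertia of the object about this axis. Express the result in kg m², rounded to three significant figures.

I_cm = (1/4)MR² = (1/4)(6)(0.24)² = 0.0864 kg m²; centre at d = 0.72 m, so I = I_cm + Md² gives I = 0.0864 + (6)(0.72)² = 3.1968 kg m².

3.20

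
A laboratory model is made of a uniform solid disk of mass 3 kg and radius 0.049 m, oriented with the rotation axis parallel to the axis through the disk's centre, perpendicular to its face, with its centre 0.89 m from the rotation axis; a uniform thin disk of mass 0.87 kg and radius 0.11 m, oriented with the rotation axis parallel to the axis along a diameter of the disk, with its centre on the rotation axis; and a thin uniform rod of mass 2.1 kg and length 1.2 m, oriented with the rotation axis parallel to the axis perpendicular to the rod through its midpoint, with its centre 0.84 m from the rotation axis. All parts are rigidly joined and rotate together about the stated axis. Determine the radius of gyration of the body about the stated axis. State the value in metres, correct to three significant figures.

Solid disk: I_cm = (1/2)MR² = (1/2)(3)(0.049)² = 0.0036015 kg m²; centre at d = 0.89 m, so the parallel axis theorem gives I = 0.0036015 + (3)(0.89)² = 2.3799 kg m².
Thin disk: I_cm = (1/4)MR² = (1/4)(0.87)(0.11)² = 0.0026317 kg m²; axis through the centre, so I = 0.0026317 kg m².
Thin rod: I_cm = (1/12)ML² = (1/12)(2.1)(1.2)² = 0.252 kg m²; centre at d = 0.84 m, so the parallel axis theorem gives I = 0.252 + (2.1)(0.84)² = 1.7338 kg m².
Total I = 4.1163 kg m²; total mass M = 5.97 kg.
k = √(I/M) = √(4.1163/5.97) = 0.83036 m.

0.830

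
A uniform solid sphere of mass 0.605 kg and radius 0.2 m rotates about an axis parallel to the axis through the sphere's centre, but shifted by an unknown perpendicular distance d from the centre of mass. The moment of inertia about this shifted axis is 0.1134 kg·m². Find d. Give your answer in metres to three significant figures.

0.414

About the centre-of-mass axis, I_cm = (2/5)MR² = (2/5)(0.605)(0.2)² = 0.00968 kg·m².
Parallel axis theorem: I = I_cm + Md², so Md² = 0.1134 − 0.00968 = 0.10372 kg·m².
d = √(0.10372 / 0.605) = 0.41405 m.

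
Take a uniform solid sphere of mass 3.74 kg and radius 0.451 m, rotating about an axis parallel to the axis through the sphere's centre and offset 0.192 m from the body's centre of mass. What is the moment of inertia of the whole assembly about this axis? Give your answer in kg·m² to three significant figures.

I_cm = (2/5)MR² = (2/5)(3.74)(0.451)² = 0.30429 kg·m²; centre at d = 0.192 m, so I = I_cm + Md² gives I = 0.30429 + (3.74)(0.192)² = 0.44216 kg·m².

0.442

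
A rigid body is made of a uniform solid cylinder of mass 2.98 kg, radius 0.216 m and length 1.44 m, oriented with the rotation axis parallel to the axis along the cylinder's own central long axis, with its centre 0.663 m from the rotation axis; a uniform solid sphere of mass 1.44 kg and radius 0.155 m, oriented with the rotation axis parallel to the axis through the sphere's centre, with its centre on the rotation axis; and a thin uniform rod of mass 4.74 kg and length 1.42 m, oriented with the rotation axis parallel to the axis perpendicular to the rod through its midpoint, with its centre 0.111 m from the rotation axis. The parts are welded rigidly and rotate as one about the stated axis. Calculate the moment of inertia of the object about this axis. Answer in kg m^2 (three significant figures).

2.25

Solid cylinder: I_cm = (1/2)MR² = (1/2)(2.98)(0.216)² = 0.069517 kg m^2; centre at d = 0.663 m, so the parallel axis theorem gives I = 0.069517 + (2.98)(0.663)² = 1.3794 kg m^2.
Solid sphere: I_cm = (2/5)MR² = (2/5)(1.44)(0.155)² = 0.013838 kg m^2; axis through the centre, so I = 0.013838 kg m^2.
Thin rod: I_cm = (1/12)ML² = (1/12)(4.74)(1.42)² = 0.79648 kg m^2; centre at d = 0.111 m, so the parallel axis theorem gives I = 0.79648 + (4.74)(0.111)² = 0.85488 kg m^2.
Total I = 1.3794 + 0.013838 + 0.85488 = 2.2482 kg m^2.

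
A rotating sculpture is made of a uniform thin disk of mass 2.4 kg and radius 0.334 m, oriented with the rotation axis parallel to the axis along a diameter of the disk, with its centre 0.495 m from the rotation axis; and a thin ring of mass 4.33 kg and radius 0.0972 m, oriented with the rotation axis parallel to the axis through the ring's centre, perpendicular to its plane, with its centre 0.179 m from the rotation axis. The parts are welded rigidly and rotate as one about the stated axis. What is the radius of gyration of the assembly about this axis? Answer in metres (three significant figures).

0.352

Thin disk: I_cm = (1/4)MR² = (1/4)(2.4)(0.334)² = 0.066934 kg m²; centre at d = 0.495 m, so the parallel axis theorem gives I = 0.066934 + (2.4)(0.495)² = 0.65499 kg m².
Thin ring: I_cm = MR² = (4.33)(0.0972)² = 0.040909 kg m²; centre at d = 0.179 m, so the parallel axis theorem gives I = 0.040909 + (4.33)(0.179)² = 0.17965 kg m².
Total I = 0.83464 kg m²; total mass M = 6.73 kg.
k = √(I/M) = √(0.83464/6.73) = 0.35216 m.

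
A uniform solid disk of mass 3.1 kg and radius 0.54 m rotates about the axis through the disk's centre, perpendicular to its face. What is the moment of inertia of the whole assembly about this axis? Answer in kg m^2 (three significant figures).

I_cm = (1/2)MR² = (1/2)(3.1)(0.54)² = 0.45198 kg m^2; axis through the centre, so I = 0.45198 kg m^2.

0.452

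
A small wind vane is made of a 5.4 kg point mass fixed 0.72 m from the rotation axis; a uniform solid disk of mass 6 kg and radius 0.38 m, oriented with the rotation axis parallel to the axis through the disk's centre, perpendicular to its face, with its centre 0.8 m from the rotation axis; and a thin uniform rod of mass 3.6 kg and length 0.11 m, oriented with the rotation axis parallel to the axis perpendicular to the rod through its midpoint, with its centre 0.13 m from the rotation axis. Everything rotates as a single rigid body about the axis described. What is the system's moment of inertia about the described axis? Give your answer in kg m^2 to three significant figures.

Point mass: I_cm = 0; centre at d = 0.72 m, so the parallel axis theorem gives I = 0 + (5.4)(0.72)² = 2.7994 kg m^2.
Solid disk: I_cm = (1/2)MR² = (1/2)(6)(0.38)² = 0.4332 kg m^2; centre at d = 0.8 m, so the parallel axis theorem gives I = 0.4332 + (6)(0.8)² = 4.2732 kg m^2.
Thin rod: I_cm = (1/12)ML² = (1/12)(3.6)(0.11)² = 0.00363 kg m^2; centre at d = 0.13 m, so the parallel axis theorem gives I = 0.00363 + (3.6)(0.13)² = 0.06447 kg m^2.
Total I = 2.7994 + 4.2732 + 0.06447 = 7.137 kg m^2.

7.14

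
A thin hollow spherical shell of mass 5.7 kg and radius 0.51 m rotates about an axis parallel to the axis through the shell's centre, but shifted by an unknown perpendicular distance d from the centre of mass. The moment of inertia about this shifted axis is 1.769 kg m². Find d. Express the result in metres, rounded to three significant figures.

0.370

About the centre-of-mass axis, I_cm = (2/3)MR² = (2/3)(5.7)(0.51)² = 0.98838 kg m².
Parallel axis theorem: I = I_cm + Md², so Md² = 1.769 − 0.98838 = 0.78062 kg m².
d = √(0.78062 / 5.7) = 0.37007 m.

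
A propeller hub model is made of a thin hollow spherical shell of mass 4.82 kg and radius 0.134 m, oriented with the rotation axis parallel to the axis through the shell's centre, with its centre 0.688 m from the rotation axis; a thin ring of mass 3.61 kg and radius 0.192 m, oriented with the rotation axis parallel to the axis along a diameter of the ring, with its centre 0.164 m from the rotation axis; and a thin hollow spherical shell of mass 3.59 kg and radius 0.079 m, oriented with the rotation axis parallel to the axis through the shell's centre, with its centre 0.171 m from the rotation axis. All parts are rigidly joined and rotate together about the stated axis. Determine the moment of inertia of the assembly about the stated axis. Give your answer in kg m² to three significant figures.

2.62

Spherical shell: I_cm = (2/3)MR² = (2/3)(4.82)(0.134)² = 0.057699 kg m²; centre at d = 0.688 m, so I = I_cm + Md² gives I = 0.057699 + (4.82)(0.688)² = 2.3392 kg m².
Thin ring: I_cm = (1/2)MR² = (1/2)(3.61)(0.192)² = 0.06654 kg m²; centre at d = 0.164 m, so I = I_cm + Md² gives I = 0.06654 + (3.61)(0.164)² = 0.16363 kg m².
Spherical shell: I_cm = (2/3)MR² = (2/3)(3.59)(0.079)² = 0.014937 kg m²; centre at d = 0.171 m, so I = I_cm + Md² gives I = 0.014937 + (3.59)(0.171)² = 0.11991 kg m².
Total I = 2.3392 + 0.16363 + 0.11991 = 2.6228 kg m².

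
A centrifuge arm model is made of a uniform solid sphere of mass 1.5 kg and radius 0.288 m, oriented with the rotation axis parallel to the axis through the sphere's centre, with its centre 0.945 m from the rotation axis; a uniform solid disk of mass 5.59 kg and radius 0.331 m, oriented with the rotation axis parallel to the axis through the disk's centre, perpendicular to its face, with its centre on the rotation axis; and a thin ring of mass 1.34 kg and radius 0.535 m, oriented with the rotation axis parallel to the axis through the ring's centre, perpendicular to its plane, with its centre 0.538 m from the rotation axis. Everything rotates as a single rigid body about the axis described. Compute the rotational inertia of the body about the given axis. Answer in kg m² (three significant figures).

2.47

Solid sphere: I_cm = (2/5)MR² = (2/5)(1.5)(0.288)² = 0.049766 kg m²; centre at d = 0.945 m, so I = I_cm + Md² gives I = 0.049766 + (1.5)(0.945)² = 1.3893 kg m².
Solid disk: I_cm = (1/2)MR² = (1/2)(5.59)(0.331)² = 0.30622 kg m²; axis through the centre, so I = 0.30622 kg m².
Thin ring: I_cm = MR² = (1.34)(0.535)² = 0.38354 kg m²; centre at d = 0.538 m, so I = I_cm + Md² gives I = 0.38354 + (1.34)(0.538)² = 0.7714 kg m².
Total I = 1.3893 + 0.30622 + 0.7714 = 2.4669 kg m².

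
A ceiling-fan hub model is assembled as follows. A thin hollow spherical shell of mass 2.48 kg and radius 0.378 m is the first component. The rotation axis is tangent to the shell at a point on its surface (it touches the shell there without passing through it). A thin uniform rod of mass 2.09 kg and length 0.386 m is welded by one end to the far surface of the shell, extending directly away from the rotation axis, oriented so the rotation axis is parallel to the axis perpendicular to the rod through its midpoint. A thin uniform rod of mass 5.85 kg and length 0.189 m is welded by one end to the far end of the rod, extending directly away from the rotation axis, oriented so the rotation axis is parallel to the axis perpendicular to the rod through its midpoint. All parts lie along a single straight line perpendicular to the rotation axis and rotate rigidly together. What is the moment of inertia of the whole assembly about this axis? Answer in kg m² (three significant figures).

11.5

Spherical shell: I_cm = (2/3)MR² = (2/3)(2.48)(0.378)² = 0.23623 kg m²; centre at d = 0.378 m, so the parallel axis theorem gives I = 0.23623 + (2.48)(0.378)² = 0.59059 kg m².
Thin rod: I_cm = (1/12)ML² = (1/12)(2.09)(0.386)² = 0.02595 kg m²; centre at d = 0.378 + 0.378 + 0.193 = 0.949 m, so the parallel axis theorem gives I = 0.02595 + (2.09)(0.949)² = 1.9082 kg m².
Thin rod: I_cm = (1/12)ML² = (1/12)(5.85)(0.189)² = 0.017414 kg m²; centre at d = 0.378 + 0.378 + 0.193 + 0.193 + 0.0945 = 1.2365 m, so the parallel axis theorem gives I = 0.017414 + (5.85)(1.2365)² = 8.9617 kg m².
Total I = 0.59059 + 1.9082 + 8.9617 = 11.46 kg m².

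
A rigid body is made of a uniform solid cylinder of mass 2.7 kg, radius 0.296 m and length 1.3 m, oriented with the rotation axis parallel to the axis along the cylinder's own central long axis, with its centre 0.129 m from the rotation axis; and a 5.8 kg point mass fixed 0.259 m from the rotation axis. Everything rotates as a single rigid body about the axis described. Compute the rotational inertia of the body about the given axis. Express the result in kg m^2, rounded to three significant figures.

Solid cylinder: I_cm = (1/2)MR² = (1/2)(2.7)(0.296)² = 0.11828 kg m^2; centre at d = 0.129 m, so I = I_cm + Md² gives I = 0.11828 + (2.7)(0.129)² = 0.16321 kg m^2.
Point mass: I_cm = 0; centre at d = 0.259 m, so I = I_cm + Md² gives I = 0 + (5.8)(0.259)² = 0.38907 kg m^2.
Total I = 0.16321 + 0.38907 = 0.55228 kg m^2.

0.552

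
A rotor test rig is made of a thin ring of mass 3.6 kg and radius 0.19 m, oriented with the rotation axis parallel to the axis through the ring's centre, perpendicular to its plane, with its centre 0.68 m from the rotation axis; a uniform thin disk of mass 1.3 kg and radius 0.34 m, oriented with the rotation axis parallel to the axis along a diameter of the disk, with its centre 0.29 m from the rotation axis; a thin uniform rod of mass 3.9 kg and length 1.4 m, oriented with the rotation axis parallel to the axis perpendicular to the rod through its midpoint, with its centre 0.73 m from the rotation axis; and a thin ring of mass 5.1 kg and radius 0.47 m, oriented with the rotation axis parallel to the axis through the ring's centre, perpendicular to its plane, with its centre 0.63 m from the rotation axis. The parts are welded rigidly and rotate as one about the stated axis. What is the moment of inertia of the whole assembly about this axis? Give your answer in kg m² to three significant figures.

7.81

Thin ring: I_cm = MR² = (3.6)(0.19)² = 0.12996 kg m²; centre at d = 0.68 m, so the parallel axis theorem gives I = 0.12996 + (3.6)(0.68)² = 1.7946 kg m².
Thin disk: I_cm = (1/4)MR² = (1/4)(1.3)(0.34)² = 0.03757 kg m²; centre at d = 0.29 m, so the parallel axis theorem gives I = 0.03757 + (1.3)(0.29)² = 0.1469 kg m².
Thin rod: I_cm = (1/12)ML² = (1/12)(3.9)(1.4)² = 0.637 kg m²; centre at d = 0.73 m, so the parallel axis theorem gives I = 0.637 + (3.9)(0.73)² = 2.7153 kg m².
Thin ring: I_cm = MR² = (5.1)(0.47)² = 1.1266 kg m²; centre at d = 0.63 m, so the parallel axis theorem gives I = 1.1266 + (5.1)(0.63)² = 3.1508 kg m².
Total I = 1.7946 + 0.1469 + 2.7153 + 3.1508 = 7.8076 kg m².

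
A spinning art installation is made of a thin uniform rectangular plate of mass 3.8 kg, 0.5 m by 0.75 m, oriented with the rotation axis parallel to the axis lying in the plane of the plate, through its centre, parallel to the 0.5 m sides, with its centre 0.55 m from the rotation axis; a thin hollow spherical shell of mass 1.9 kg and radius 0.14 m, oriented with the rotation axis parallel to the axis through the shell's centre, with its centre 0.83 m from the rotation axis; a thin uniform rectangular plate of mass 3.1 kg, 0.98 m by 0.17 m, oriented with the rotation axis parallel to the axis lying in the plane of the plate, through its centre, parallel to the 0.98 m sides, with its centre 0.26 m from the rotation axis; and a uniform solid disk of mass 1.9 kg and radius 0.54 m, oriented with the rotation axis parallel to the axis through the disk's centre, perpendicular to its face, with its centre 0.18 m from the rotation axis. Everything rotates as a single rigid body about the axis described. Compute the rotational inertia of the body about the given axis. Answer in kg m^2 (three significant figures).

Rectangular plate: I_cm = (1/12)Mb² = (1/12)(3.8)(0.75)² = 0.17812 kg m^2; centre at d = 0.55 m, so I = I_cm + Md² gives I = 0.17812 + (3.8)(0.55)² = 1.3276 kg m^2.
Spherical shell: I_cm = (2/3)MR² = (2/3)(1.9)(0.14)² = 0.024827 kg m^2; centre at d = 0.83 m, so I = I_cm + Md² gives I = 0.024827 + (1.9)(0.83)² = 1.3337 kg m^2.
Rectangular plate: I_cm = (1/12)Mb² = (1/12)(3.1)(0.17)² = 0.0074658 kg m^2; centre at d = 0.26 m, so I = I_cm + Md² gives I = 0.0074658 + (3.1)(0.26)² = 0.21703 kg m^2.
Solid disk: I_cm = (1/2)MR² = (1/2)(1.9)(0.54)² = 0.27702 kg m^2; centre at d = 0.18 m, so I = I_cm + Md² gives I = 0.27702 + (1.9)(0.18)² = 0.33858 kg m^2.
Total I = 1.3276 + 1.3337 + 0.21703 + 0.33858 = 3.217 kg m^2.

3.22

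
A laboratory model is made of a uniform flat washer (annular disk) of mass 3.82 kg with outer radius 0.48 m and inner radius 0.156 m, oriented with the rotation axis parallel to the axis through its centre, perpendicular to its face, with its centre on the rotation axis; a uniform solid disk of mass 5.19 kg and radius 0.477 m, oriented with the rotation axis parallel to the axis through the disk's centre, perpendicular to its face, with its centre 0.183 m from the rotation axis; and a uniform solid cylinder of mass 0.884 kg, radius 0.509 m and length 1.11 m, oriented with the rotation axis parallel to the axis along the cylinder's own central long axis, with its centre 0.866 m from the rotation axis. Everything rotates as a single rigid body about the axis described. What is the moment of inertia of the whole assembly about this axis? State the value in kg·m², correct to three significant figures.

Annular disk: I_cm = (1/2)M(R²+r²) = (1/2)(3.82)[(0.48)² + (0.156)²] = 0.48655 kg·m²; axis through the centre, so I = 0.48655 kg·m².
Solid disk: I_cm = (1/2)MR² = (1/2)(5.19)(0.477)² = 0.59044 kg·m²; centre at d = 0.183 m, so the parallel axis theorem gives I = 0.59044 + (5.19)(0.183)² = 0.76425 kg·m².
Solid cylinder: I_cm = (1/2)MR² = (1/2)(0.884)(0.509)² = 0.11451 kg·m²; centre at d = 0.866 m, so the parallel axis theorem gives I = 0.11451 + (0.884)(0.866)² = 0.77747 kg·m².
Total I = 0.48655 + 0.76425 + 0.77747 = 2.0283 kg·m².

2.03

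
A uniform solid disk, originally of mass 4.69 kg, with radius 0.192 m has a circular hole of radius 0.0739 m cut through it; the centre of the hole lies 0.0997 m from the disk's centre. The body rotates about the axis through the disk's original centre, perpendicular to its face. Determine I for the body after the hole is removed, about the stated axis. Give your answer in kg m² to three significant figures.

Unpierced body about its centre: I₀ = (1/2)MR² = (1/2)(4.69)(0.192)² = 0.086446 kg m².
The removed disk has mass m = M·(r/R)² = (4.69)(0.0739/0.192)² = 0.6948 kg (same uniform areal density).
Its moment of inertia about the rotation axis (parallel-axis theorem): I_hole = (1/2)mr² + md² = (1/2)(0.6948)(0.0739)² + (0.6948)(0.0997)² = 0.0088036 kg m².
Treating the hole as negative mass, I = I₀ − I_hole = 0.086446 − 0.0088036 = 0.077642 kg m².

0.0776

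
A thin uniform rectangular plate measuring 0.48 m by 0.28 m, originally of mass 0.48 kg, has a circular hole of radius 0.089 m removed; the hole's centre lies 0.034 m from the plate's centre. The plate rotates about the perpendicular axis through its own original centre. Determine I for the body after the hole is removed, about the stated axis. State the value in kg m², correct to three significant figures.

Unpierced body about its centre: I₀ = (1/12)M(a²+b²) = (1/12)(0.48)[(0.48)² + (0.28)²] = 0.012352 kg m².
The removed disk has mass m = M·πr²/(ab) = (0.48)·π(0.089)²/(0.48·0.28) = 0.088873 kg (same uniform areal density).
Its moment of inertia about the rotation axis (parallel-axis theorem): I_hole = (1/2)mr² + md² = (1/2)(0.088873)(0.089)² + (0.088873)(0.034)² = 0.00045472 kg m².
Treating the hole as negative mass, I = I₀ − I_hole = 0.012352 − 0.00045472 = 0.011897 kg m².

0.0119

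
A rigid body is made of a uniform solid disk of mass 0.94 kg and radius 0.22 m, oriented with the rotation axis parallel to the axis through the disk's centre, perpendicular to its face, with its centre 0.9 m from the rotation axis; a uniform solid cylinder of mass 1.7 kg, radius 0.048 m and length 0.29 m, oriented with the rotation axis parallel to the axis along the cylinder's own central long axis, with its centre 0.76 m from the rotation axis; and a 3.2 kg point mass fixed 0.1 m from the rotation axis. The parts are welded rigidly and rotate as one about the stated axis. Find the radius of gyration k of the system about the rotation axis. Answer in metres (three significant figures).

Solid disk: I_cm = (1/2)MR² = (1/2)(0.94)(0.22)² = 0.022748 kg·m²; centre at d = 0.9 m, so the parallel axis theorem gives I = 0.022748 + (0.94)(0.9)² = 0.78415 kg·m².
Solid cylinder: I_cm = (1/2)MR² = (1/2)(1.7)(0.048)² = 0.0019584 kg·m²; centre at d = 0.76 m, so the parallel axis theorem gives I = 0.0019584 + (1.7)(0.76)² = 0.98388 kg·m².
Point mass: I_cm = 0; centre at d = 0.1 m, so the parallel axis theorem gives I = 0 + (3.2)(0.1)² = 0.032 kg·m².
Total I = 1.8 kg·m²; total mass M = 5.84 kg.
k = √(I/M) = √(1.8/5.84) = 0.55518 m.

0.555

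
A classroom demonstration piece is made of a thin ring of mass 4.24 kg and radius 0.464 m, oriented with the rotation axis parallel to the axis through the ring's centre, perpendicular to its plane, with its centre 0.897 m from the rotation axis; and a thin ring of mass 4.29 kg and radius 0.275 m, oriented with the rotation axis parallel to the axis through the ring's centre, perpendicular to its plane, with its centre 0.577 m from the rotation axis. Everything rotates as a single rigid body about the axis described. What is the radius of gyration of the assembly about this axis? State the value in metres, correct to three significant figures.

Thin ring: I_cm = MR² = (4.24)(0.464)² = 0.91286 kg m^2; centre at d = 0.897 m, so the parallel axis theorem gives I = 0.91286 + (4.24)(0.897)² = 4.3244 kg m^2.
Thin ring: I_cm = MR² = (4.29)(0.275)² = 0.32443 kg m^2; centre at d = 0.577 m, so the parallel axis theorem gives I = 0.32443 + (4.29)(0.577)² = 1.7527 kg m^2.
Total I = 6.0771 kg m^2; total mass M = 8.53 kg.
k = √(I/M) = √(6.0771/8.53) = 0.84406 m.

0.844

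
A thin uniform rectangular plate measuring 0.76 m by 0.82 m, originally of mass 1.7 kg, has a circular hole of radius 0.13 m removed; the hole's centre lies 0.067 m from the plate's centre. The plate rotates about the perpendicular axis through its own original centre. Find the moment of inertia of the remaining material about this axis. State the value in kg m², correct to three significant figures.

0.175

Unpierced body about its centre: I₀ = (1/12)M(a²+b²) = (1/12)(1.7)[(0.76)² + (0.82)²] = 0.17708 kg m².
The removed disk has mass m = M·πr²/(ab) = (1.7)·π(0.13)²/(0.76·0.82) = 0.14483 kg (same uniform areal density).
Its moment of inertia about the rotation axis (parallel-axis theorem): I_hole = (1/2)mr² + md² = (1/2)(0.14483)(0.13)² + (0.14483)(0.067)² = 0.001874 kg m².
Treating the hole as negative mass, I = I₀ − I_hole = 0.17708 − 0.001874 = 0.17521 kg m².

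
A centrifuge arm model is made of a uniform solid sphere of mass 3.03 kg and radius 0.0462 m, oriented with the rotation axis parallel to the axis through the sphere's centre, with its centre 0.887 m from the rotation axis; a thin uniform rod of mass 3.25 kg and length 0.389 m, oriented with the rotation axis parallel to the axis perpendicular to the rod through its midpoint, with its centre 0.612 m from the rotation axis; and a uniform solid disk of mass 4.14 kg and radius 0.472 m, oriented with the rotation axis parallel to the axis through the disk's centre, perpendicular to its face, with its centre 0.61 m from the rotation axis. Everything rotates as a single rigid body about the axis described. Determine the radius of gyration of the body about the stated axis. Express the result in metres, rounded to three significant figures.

0.736

Solid sphere: I_cm = (2/5)MR² = (2/5)(3.03)(0.0462)² = 0.0025869 kg·m²; centre at d = 0.887 m, so I = I_cm + Md² gives I = 0.0025869 + (3.03)(0.887)² = 2.3865 kg·m².
Thin rod: I_cm = (1/12)ML² = (1/12)(3.25)(0.389)² = 0.040983 kg·m²; centre at d = 0.612 m, so I = I_cm + Md² gives I = 0.040983 + (3.25)(0.612)² = 1.2583 kg·m².
Solid disk: I_cm = (1/2)MR² = (1/2)(4.14)(0.472)² = 0.46116 kg·m²; centre at d = 0.61 m, so I = I_cm + Md² gives I = 0.46116 + (4.14)(0.61)² = 2.0017 kg·m².
Total I = 5.6464 kg·m²; total mass M = 10.42 kg.
k = √(I/M) = √(5.6464/10.42) = 0.73613 m.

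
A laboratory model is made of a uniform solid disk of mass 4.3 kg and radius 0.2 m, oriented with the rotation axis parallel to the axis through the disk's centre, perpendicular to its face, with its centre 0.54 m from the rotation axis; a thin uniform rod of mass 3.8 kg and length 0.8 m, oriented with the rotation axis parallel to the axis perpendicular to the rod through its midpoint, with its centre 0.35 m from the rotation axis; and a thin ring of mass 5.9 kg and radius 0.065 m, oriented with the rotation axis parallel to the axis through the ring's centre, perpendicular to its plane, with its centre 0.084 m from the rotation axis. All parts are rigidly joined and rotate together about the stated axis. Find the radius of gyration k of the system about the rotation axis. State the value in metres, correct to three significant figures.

Solid disk: I_cm = (1/2)MR² = (1/2)(4.3)(0.2)² = 0.086 kg m²; centre at d = 0.54 m, so I = I_cm + Md² gives I = 0.086 + (4.3)(0.54)² = 1.3399 kg m².
Thin rod: I_cm = (1/12)ML² = (1/12)(3.8)(0.8)² = 0.20267 kg m²; centre at d = 0.35 m, so I = I_cm + Md² gives I = 0.20267 + (3.8)(0.35)² = 0.66817 kg m².
Thin ring: I_cm = MR² = (5.9)(0.065)² = 0.024928 kg m²; centre at d = 0.084 m, so I = I_cm + Md² gives I = 0.024928 + (5.9)(0.084)² = 0.066558 kg m².
Total I = 2.0746 kg m²; total mass M = 14 kg.
k = √(I/M) = √(2.0746/14) = 0.38495 m.

0.385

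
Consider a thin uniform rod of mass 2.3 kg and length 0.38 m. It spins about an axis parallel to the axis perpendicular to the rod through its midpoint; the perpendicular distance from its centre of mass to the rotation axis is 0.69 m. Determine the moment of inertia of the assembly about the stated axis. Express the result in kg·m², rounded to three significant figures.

I_cm = (1/12)ML² = (1/12)(2.3)(0.38)² = 0.027677 kg·m²; centre at d = 0.69 m, so the parallel axis theorem gives I = 0.027677 + (2.3)(0.69)² = 1.1227 kg·m².

1.12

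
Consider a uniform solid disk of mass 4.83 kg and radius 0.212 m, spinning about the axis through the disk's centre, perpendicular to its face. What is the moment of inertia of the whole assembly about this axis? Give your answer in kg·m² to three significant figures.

I_cm = (1/2)MR² = (1/2)(4.83)(0.212)² = 0.10854 kg·m²; axis through the centre, so I = 0.10854 kg·m².

0.109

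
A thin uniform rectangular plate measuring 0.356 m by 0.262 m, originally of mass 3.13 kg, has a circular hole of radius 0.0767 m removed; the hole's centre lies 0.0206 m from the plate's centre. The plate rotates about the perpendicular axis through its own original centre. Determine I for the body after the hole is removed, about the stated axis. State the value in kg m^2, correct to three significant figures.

0.0489

Unpierced body about its centre: I₀ = (1/12)M(a²+b²) = (1/12)(3.13)[(0.356)² + (0.262)²] = 0.050962 kg m^2.
The removed disk has mass m = M·πr²/(ab) = (3.13)·π(0.0767)²/(0.356·0.262) = 0.6202 kg (same uniform areal density).
Its moment of inertia about the rotation axis (parallel-axis theorem): I_hole = (1/2)mr² + md² = (1/2)(0.6202)(0.0767)² + (0.6202)(0.0206)² = 0.0020875 kg m^2.
Treating the hole as negative mass, I = I₀ − I_hole = 0.050962 − 0.0020875 = 0.048874 kg m^2.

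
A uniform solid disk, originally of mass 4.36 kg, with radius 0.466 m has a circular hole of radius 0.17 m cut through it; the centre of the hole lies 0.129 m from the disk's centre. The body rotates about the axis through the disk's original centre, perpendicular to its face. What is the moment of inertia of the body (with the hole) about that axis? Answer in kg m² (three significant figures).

Unpierced body about its centre: I₀ = (1/2)MR² = (1/2)(4.36)(0.466)² = 0.4734 kg m².
The removed disk has mass m = M·(r/R)² = (4.36)(0.17/0.466)² = 0.58025 kg (same uniform areal density).
Its moment of inertia about the rotation axis (parallel-axis theorem): I_hole = (1/2)mr² + md² = (1/2)(0.58025)(0.17)² + (0.58025)(0.129)² = 0.01804 kg m².
Treating the hole as negative mass, I = I₀ − I_hole = 0.4734 − 0.01804 = 0.45536 kg m².

0.455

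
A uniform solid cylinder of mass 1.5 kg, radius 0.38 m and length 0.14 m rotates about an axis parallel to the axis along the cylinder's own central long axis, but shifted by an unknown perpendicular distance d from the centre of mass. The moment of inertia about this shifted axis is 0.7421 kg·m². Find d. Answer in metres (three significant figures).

About the centre-of-mass axis, I_cm = (1/2)MR² = (1/2)(1.5)(0.38)² = 0.1083 kg·m².
Parallel axis theorem: I = I_cm + Md², so Md² = 0.7421 − 0.1083 = 0.6338 kg·m².
d = √(0.6338 / 1.5) = 0.65003 m.

0.650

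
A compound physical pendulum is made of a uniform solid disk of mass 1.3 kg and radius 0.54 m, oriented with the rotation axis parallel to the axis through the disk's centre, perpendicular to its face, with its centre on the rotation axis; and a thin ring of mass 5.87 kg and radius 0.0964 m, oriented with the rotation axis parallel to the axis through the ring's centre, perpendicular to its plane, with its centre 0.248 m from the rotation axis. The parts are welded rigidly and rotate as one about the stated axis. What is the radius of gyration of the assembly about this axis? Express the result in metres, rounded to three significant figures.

Solid disk: I_cm = (1/2)MR² = (1/2)(1.3)(0.54)² = 0.18954 kg m²; axis through the centre, so I = 0.18954 kg m².
Thin ring: I_cm = MR² = (5.87)(0.0964)² = 0.05455 kg m²; centre at d = 0.248 m, so I = I_cm + Md² gives I = 0.05455 + (5.87)(0.248)² = 0.41558 kg m².
Total I = 0.60512 kg m²; total mass M = 7.17 kg.
k = √(I/M) = √(0.60512/7.17) = 0.29051 m.

0.291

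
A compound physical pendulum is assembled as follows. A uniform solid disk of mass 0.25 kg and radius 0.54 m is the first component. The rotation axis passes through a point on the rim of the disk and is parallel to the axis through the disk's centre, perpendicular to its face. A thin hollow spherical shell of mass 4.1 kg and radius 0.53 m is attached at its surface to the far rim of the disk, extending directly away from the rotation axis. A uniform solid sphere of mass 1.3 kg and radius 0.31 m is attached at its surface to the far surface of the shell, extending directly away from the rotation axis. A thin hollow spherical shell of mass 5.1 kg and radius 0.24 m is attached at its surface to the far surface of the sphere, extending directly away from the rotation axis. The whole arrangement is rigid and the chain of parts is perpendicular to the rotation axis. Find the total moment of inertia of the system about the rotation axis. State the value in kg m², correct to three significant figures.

Solid disk: I_cm = (1/2)MR² = (1/2)(0.25)(0.54)² = 0.03645 kg m²; centre at d = 0.54 m, so I = I_cm + Md² gives I = 0.03645 + (0.25)(0.54)² = 0.10935 kg m².
Spherical shell: I_cm = (2/3)MR² = (2/3)(4.1)(0.53)² = 0.76779 kg m²; centre at d = 0.54 + 0.54 + 0.53 = 1.61 m, so I = I_cm + Md² gives I = 0.76779 + (4.1)(1.61)² = 11.395 kg m².
Solid sphere: I_cm = (2/5)MR² = (2/5)(1.3)(0.31)² = 0.049972 kg m²; centre at d = 0.54 + 0.54 + 0.53 + 0.53 + 0.31 = 2.45 m, so I = I_cm + Md² gives I = 0.049972 + (1.3)(2.45)² = 7.8532 kg m².
Spherical shell: I_cm = (2/3)MR² = (2/3)(5.1)(0.24)² = 0.19584 kg m²; centre at d = 0.54 + 0.54 + 0.53 + 0.53 + 0.31 + 0.31 + 0.24 = 3 m, so I = I_cm + Md² gives I = 0.19584 + (5.1)(3)² = 46.096 kg m².
Total I = 0.10935 + 11.395 + 7.8532 + 46.096 = 65.454 kg m².

65.5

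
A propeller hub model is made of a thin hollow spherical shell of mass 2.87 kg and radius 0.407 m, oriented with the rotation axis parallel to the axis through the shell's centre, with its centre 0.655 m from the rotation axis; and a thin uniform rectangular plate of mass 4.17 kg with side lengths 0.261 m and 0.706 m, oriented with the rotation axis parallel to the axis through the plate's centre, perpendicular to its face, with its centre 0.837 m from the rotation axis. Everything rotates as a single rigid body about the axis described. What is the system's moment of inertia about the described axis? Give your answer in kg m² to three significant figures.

4.67

Spherical shell: I_cm = (2/3)MR² = (2/3)(2.87)(0.407)² = 0.31694 kg m²; centre at d = 0.655 m, so the parallel axis theorem gives I = 0.31694 + (2.87)(0.655)² = 1.5482 kg m².
Rectangular plate: I_cm = (1/12)M(a²+b²) = (1/12)(4.17)[(0.261)² + (0.706)²] = 0.19688 kg m²; centre at d = 0.837 m, so the parallel axis theorem gives I = 0.19688 + (4.17)(0.837)² = 3.1183 kg m².
Total I = 1.5482 + 3.1183 = 4.6665 kg m².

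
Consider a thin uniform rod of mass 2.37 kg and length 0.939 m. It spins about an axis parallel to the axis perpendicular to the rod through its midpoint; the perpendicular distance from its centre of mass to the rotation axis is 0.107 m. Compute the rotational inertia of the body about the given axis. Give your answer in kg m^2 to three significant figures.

I_cm = (1/12)ML² = (1/12)(2.37)(0.939)² = 0.17414 kg m^2; centre at d = 0.107 m, so the parallel axis theorem gives I = 0.17414 + (2.37)(0.107)² = 0.20127 kg m^2.

0.201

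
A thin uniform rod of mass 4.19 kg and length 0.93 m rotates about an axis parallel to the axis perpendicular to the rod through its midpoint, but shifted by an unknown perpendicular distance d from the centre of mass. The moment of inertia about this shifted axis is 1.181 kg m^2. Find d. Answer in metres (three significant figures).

About the centre-of-mass axis, I_cm = (1/12)ML² = (1/12)(4.19)(0.93)² = 0.30199 kg m^2.
Parallel axis theorem: I = I_cm + Md², so Md² = 1.181 − 0.30199 = 0.87901 kg m^2.
d = √(0.87901 / 4.19) = 0.45802 m.

0.458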